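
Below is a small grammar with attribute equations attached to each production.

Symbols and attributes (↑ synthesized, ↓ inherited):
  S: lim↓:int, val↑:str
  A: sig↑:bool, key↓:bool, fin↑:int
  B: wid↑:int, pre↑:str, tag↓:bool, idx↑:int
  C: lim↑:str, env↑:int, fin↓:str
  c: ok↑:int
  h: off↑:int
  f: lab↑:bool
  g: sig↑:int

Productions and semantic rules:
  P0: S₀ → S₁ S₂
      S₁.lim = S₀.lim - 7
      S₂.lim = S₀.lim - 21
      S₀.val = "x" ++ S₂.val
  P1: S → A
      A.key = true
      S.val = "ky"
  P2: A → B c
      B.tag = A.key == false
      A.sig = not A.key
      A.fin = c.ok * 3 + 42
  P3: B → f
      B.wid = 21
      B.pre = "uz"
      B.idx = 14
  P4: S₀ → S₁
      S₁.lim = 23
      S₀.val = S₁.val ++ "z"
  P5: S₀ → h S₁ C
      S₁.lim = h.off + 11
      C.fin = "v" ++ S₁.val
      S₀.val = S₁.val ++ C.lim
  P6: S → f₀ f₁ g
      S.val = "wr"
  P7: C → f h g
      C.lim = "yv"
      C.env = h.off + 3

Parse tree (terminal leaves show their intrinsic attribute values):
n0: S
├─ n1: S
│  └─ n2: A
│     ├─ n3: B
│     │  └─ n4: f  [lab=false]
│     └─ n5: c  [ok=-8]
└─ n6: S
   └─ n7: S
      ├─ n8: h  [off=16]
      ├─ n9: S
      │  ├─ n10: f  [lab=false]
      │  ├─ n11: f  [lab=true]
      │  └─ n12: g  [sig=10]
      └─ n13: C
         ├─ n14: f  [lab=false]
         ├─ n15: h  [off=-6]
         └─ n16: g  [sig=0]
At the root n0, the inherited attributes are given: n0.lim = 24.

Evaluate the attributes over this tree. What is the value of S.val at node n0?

"xwryvz"

1. n0.lim = 24  [given at root]
2. n1.lim = 17  [S₀.lim - 7]
3. n2.key = true  [true]
4. n3.tag = false  [A.key == false]
5. n4.lab = false  [terminal]
6. n3.wid = 21  [21]
7. n3.pre = "uz"  ["uz"]
8. n3.idx = 14  [14]
9. n5.ok = -8  [terminal]
10. n2.sig = false  [not A.key]
11. n2.fin = 18  [c.ok * 3 + 42]
12. n1.val = "ky"  ["ky"]
13. n6.lim = 3  [S₀.lim - 21]
14. n7.lim = 23  [23]
15. n8.off = 16  [terminal]
16. n9.lim = 27  [h.off + 11]
17. n10.lab = false  [terminal]
18. n11.lab = true  [terminal]
19. n12.sig = 10  [terminal]
20. n9.val = "wr"  ["wr"]
21. n13.fin = "vwr"  ["v" ++ S₁.val]
22. n14.lab = false  [terminal]
23. n15.off = -6  [terminal]
24. n16.sig = 0  [terminal]
25. n13.lim = "yv"  ["yv"]
26. n13.env = -3  [h.off + 3]
27. n7.val = "wryv"  [S₁.val ++ C.lim]
28. n6.val = "wryvz"  [S₁.val ++ "z"]
29. n0.val = "xwryvz"  ["x" ++ S₂.val]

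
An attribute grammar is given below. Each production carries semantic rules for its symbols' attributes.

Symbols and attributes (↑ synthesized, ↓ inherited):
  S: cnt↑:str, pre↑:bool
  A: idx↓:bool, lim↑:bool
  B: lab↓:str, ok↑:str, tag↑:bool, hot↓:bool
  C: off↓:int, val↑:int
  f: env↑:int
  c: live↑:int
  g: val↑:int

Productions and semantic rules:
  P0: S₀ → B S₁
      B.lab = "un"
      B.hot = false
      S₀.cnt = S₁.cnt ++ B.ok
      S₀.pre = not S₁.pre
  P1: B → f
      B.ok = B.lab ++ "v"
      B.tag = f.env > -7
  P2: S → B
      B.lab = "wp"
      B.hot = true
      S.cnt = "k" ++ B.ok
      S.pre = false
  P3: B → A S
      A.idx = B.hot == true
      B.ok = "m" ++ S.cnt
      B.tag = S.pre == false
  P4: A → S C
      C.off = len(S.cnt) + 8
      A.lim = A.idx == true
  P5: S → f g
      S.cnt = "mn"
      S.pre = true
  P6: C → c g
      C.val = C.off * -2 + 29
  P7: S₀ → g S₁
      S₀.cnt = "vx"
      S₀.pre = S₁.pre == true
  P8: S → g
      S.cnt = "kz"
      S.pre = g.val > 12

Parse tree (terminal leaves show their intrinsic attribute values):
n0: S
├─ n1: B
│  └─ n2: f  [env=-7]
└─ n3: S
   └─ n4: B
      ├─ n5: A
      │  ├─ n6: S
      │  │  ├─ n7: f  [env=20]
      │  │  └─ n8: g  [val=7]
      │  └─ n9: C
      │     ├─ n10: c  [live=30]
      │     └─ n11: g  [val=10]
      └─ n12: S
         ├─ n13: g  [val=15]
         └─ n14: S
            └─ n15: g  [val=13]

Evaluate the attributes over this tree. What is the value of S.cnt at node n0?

"kmvxunv"

1. n1.lab = "un"  ["un"]
2. n1.hot = false  [false]
3. n2.env = -7  [terminal]
4. n1.ok = "unv"  [B.lab ++ "v"]
5. n1.tag = false  [f.env > -7]
6. n4.lab = "wp"  ["wp"]
7. n4.hot = true  [true]
8. n5.idx = true  [B.hot == true]
9. n7.env = 20  [terminal]
10. n8.val = 7  [terminal]
11. n6.cnt = "mn"  ["mn"]
12. n6.pre = true  [true]
13. n9.off = 10  [len(S.cnt) + 8]
14. n10.live = 30  [terminal]
15. n11.val = 10  [terminal]
16. n9.val = 9  [C.off * -2 + 29]
17. n5.lim = true  [A.idx == true]
18. n13.val = 15  [terminal]
19. n15.val = 13  [terminal]
20. n14.cnt = "kz"  ["kz"]
21. n14.pre = true  [g.val > 12]
22. n12.cnt = "vx"  ["vx"]
23. n12.pre = true  [S₁.pre == true]
24. n4.ok = "mvx"  ["m" ++ S.cnt]
25. n4.tag = false  [S.pre == false]
26. n3.cnt = "kmvx"  ["k" ++ B.ok]
27. n3.pre = false  [false]
28. n0.cnt = "kmvxunv"  [S₁.cnt ++ B.ok]
29. n0.pre = true  [not S₁.pre]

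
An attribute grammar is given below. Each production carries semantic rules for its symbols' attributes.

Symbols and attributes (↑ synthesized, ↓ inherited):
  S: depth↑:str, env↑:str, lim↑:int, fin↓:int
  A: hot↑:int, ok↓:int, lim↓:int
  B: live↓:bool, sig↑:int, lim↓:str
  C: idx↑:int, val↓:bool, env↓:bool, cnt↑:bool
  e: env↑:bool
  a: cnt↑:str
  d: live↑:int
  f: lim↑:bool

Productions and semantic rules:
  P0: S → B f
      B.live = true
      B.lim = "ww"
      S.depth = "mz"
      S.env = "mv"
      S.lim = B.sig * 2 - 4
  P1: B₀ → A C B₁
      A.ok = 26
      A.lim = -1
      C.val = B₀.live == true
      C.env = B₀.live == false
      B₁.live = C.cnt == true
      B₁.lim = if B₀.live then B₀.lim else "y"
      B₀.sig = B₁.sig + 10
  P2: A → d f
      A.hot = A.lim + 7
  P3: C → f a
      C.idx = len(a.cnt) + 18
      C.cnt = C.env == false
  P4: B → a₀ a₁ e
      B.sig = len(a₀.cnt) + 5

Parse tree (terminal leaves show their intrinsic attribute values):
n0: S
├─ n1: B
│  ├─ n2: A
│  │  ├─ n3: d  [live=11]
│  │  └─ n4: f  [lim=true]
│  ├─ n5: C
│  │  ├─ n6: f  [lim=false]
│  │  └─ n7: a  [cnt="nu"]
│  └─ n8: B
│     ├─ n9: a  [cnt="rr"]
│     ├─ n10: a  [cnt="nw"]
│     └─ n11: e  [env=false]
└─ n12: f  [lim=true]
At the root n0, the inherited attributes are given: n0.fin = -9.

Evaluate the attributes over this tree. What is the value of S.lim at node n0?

30

1. n0.fin = -9  [given at root]
2. n1.live = true  [true]
3. n1.lim = "ww"  ["ww"]
4. n2.ok = 26  [26]
5. n2.lim = -1  [-1]
6. n3.live = 11  [terminal]
7. n4.lim = true  [terminal]
8. n2.hot = 6  [A.lim + 7]
9. n5.val = true  [B₀.live == true]
10. n5.env = false  [B₀.live == false]
11. n6.lim = false  [terminal]
12. n7.cnt = "nu"  [terminal]
13. n5.idx = 20  [len(a.cnt) + 18]
14. n5.cnt = true  [C.env == false]
15. n8.live = true  [C.cnt == true]
16. n8.lim = "ww"  [if B₀.live then B₀.lim else "y"]
17. n9.cnt = "rr"  [terminal]
18. n10.cnt = "nw"  [terminal]
19. n11.env = false  [terminal]
20. n8.sig = 7  [len(a₀.cnt) + 5]
21. n1.sig = 17  [B₁.sig + 10]
22. n12.lim = true  [terminal]
23. n0.depth = "mz"  ["mz"]
24. n0.env = "mv"  ["mv"]
25. n0.lim = 30  [B.sig * 2 - 4]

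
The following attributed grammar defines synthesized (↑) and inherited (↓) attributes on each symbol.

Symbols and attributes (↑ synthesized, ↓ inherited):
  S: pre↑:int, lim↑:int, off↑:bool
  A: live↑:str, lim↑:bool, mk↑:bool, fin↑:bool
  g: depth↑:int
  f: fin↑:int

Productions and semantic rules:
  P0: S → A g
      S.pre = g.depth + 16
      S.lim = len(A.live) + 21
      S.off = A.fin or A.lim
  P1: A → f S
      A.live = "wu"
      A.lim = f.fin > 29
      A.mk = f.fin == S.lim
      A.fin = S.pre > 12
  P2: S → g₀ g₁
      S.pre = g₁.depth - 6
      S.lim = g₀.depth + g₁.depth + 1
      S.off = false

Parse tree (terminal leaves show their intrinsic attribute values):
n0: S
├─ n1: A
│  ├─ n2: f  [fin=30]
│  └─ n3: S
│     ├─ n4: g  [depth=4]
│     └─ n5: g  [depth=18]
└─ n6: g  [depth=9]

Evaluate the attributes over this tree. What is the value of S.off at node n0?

true

1. n2.fin = 30  [terminal]
2. n4.depth = 4  [terminal]
3. n5.depth = 18  [terminal]
4. n3.pre = 12  [g₁.depth - 6]
5. n3.lim = 23  [g₀.depth + g₁.depth + 1]
6. n3.off = false  [false]
7. n1.live = "wu"  ["wu"]
8. n1.lim = true  [f.fin > 29]
9. n1.mk = false  [f.fin == S.lim]
10. n1.fin = false  [S.pre > 12]
11. n6.depth = 9  [terminal]
12. n0.pre = 25  [g.depth + 16]
13. n0.lim = 23  [len(A.live) + 21]
14. n0.off = true  [A.fin or A.lim]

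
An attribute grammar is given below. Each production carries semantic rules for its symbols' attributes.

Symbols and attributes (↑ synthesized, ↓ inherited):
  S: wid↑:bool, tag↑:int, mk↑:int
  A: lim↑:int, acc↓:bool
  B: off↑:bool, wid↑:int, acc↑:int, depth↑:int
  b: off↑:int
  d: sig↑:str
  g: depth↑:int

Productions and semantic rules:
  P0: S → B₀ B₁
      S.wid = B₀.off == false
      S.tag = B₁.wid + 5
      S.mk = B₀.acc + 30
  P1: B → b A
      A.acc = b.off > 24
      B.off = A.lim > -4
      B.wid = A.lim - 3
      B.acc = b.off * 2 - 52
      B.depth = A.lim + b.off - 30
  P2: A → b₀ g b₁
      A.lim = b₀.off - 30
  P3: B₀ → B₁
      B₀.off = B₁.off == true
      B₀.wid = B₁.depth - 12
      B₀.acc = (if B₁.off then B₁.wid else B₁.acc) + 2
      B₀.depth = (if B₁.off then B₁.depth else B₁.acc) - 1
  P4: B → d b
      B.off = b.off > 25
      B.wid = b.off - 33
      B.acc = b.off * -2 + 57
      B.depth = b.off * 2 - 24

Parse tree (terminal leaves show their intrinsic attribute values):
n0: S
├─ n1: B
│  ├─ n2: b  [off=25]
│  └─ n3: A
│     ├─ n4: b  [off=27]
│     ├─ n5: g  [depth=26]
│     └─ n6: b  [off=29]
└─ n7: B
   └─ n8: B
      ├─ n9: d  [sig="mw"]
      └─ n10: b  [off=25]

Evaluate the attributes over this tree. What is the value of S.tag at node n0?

1. n2.off = 25  [terminal]
2. n3.acc = true  [b.off > 24]
3. n4.off = 27  [terminal]
4. n5.depth = 26  [terminal]
5. n6.off = 29  [terminal]
6. n3.lim = -3  [b₀.off - 30]
7. n1.off = true  [A.lim > -4]
8. n1.wid = -6  [A.lim - 3]
9. n1.acc = -2  [b.off * 2 - 52]
10. n1.depth = -8  [A.lim + b.off - 30]
11. n9.sig = "mw"  [terminal]
12. n10.off = 25  [terminal]
13. n8.off = false  [b.off > 25]
14. n8.wid = -8  [b.off - 33]
15. n8.acc = 7  [b.off * -2 + 57]
16. n8.depth = 26  [b.off * 2 - 24]
17. n7.off = false  [B₁.off == true]
18. n7.wid = 14  [B₁.depth - 12]
19. n7.acc = 9  [(if B₁.off then B₁.wid else B₁.acc) + 2]
20. n7.depth = 6  [(if B₁.off then B₁.depth else B₁.acc) - 1]
21. n0.wid = false  [B₀.off == false]
22. n0.tag = 19  [B₁.wid + 5]
23. n0.mk = 28  [B₀.acc + 30]

19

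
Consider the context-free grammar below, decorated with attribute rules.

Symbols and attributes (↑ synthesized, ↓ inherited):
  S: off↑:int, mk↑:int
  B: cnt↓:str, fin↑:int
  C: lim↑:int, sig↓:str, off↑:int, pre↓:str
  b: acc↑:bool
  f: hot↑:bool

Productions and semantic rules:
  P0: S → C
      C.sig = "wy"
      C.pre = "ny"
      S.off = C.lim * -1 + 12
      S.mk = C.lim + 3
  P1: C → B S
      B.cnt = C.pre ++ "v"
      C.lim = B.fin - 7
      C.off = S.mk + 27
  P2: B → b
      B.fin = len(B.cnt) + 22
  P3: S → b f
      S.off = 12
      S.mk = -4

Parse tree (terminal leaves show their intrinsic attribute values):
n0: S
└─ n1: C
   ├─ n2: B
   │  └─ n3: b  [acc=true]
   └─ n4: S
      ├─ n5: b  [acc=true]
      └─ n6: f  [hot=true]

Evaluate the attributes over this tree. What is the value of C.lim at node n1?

1. n1.sig = "wy"  ["wy"]
2. n1.pre = "ny"  ["ny"]
3. n2.cnt = "nyv"  [C.pre ++ "v"]
4. n3.acc = true  [terminal]
5. n2.fin = 25  [len(B.cnt) + 22]
6. n5.acc = true  [terminal]
7. n6.hot = true  [terminal]
8. n4.off = 12  [12]
9. n4.mk = -4  [-4]
10. n1.lim = 18  [B.fin - 7]
11. n1.off = 23  [S.mk + 27]
12. n0.off = -6  [C.lim * -1 + 12]
13. n0.mk = 21  [C.lim + 3]

18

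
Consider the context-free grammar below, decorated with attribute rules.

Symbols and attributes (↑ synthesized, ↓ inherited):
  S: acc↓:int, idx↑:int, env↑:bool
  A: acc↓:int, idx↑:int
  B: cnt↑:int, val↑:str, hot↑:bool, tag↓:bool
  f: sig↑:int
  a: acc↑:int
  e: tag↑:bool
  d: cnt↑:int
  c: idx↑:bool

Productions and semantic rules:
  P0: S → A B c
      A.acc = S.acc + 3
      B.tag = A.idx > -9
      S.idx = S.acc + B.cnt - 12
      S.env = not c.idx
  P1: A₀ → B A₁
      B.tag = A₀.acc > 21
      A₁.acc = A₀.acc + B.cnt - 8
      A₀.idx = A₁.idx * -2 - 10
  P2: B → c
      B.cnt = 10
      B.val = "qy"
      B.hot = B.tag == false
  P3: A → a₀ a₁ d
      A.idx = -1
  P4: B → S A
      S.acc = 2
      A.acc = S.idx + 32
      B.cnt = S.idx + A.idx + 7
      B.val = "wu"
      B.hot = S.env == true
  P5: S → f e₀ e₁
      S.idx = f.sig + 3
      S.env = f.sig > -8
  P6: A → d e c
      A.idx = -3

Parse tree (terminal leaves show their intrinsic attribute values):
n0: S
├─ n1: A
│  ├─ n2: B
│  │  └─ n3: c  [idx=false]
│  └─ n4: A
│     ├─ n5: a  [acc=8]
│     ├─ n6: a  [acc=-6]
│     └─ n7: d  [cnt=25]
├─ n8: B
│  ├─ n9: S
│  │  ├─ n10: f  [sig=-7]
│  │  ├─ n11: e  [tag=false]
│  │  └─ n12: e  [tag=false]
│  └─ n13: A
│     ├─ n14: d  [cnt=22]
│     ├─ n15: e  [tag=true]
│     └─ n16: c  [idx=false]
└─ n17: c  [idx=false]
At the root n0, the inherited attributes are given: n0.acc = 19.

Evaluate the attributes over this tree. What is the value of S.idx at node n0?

7

1. n0.acc = 19  [given at root]
2. n1.acc = 22  [S.acc + 3]
3. n2.tag = true  [A₀.acc > 21]
4. n3.idx = false  [terminal]
5. n2.cnt = 10  [10]
6. n2.val = "qy"  ["qy"]
7. n2.hot = false  [B.tag == false]
8. n4.acc = 24  [A₀.acc + B.cnt - 8]
9. n5.acc = 8  [terminal]
10. n6.acc = -6  [terminal]
11. n7.cnt = 25  [terminal]
12. n4.idx = -1  [-1]
13. n1.idx = -8  [A₁.idx * -2 - 10]
14. n8.tag = true  [A.idx > -9]
15. n9.acc = 2  [2]
16. n10.sig = -7  [terminal]
17. n11.tag = false  [terminal]
18. n12.tag = false  [terminal]
19. n9.idx = -4  [f.sig + 3]
20. n9.env = true  [f.sig > -8]
21. n13.acc = 28  [S.idx + 32]
22. n14.cnt = 22  [terminal]
23. n15.tag = true  [terminal]
24. n16.idx = false  [terminal]
25. n13.idx = -3  [-3]
26. n8.cnt = 0  [S.idx + A.idx + 7]
27. n8.val = "wu"  ["wu"]
28. n8.hot = true  [S.env == true]
29. n17.idx = false  [terminal]
30. n0.idx = 7  [S.acc + B.cnt - 12]
31. n0.env = true  [not c.idx]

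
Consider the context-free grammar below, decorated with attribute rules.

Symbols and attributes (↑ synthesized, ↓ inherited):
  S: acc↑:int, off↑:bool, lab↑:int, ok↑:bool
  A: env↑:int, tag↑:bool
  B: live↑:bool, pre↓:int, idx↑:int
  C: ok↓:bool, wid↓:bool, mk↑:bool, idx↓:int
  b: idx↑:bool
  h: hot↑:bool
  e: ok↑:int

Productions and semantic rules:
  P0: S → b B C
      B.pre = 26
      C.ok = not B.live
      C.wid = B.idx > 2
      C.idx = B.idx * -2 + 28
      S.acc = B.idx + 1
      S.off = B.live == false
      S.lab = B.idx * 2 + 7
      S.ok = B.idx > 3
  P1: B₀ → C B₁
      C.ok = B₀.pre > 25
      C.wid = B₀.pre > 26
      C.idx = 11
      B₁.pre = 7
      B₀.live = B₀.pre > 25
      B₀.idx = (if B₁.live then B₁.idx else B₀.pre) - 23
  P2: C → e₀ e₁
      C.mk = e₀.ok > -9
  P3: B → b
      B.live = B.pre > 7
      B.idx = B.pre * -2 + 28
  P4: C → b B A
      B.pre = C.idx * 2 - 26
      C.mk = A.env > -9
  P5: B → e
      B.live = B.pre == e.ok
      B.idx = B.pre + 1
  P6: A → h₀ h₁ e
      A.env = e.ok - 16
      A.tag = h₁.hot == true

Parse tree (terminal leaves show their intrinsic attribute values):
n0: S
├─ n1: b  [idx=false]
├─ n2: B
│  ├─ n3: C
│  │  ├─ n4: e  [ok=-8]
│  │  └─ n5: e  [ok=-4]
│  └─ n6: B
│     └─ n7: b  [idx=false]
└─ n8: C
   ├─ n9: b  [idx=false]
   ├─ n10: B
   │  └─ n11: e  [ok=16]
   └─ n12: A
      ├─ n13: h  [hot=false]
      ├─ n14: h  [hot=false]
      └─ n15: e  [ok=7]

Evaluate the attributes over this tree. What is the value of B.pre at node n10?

18

1. n1.idx = false  [terminal]
2. n2.pre = 26  [26]
3. n3.ok = true  [B₀.pre > 25]
4. n3.wid = false  [B₀.pre > 26]
5. n3.idx = 11  [11]
6. n4.ok = -8  [terminal]
7. n5.ok = -4  [terminal]
8. n3.mk = true  [e₀.ok > -9]
9. n6.pre = 7  [7]
10. n7.idx = false  [terminal]
11. n6.live = false  [B.pre > 7]
12. n6.idx = 14  [B.pre * -2 + 28]
13. n2.live = true  [B₀.pre > 25]
14. n2.idx = 3  [(if B₁.live then B₁.idx else B₀.pre) - 23]
15. n8.ok = false  [not B.live]
16. n8.wid = true  [B.idx > 2]
17. n8.idx = 22  [B.idx * -2 + 28]
18. n9.idx = false  [terminal]
19. n10.pre = 18  [C.idx * 2 - 26]
20. n11.ok = 16  [terminal]
21. n10.live = false  [B.pre == e.ok]
22. n10.idx = 19  [B.pre + 1]
23. n13.hot = false  [terminal]
24. n14.hot = false  [terminal]
25. n15.ok = 7  [terminal]
26. n12.env = -9  [e.ok - 16]
27. n12.tag = false  [h₁.hot == true]
28. n8.mk = false  [A.env > -9]
29. n0.acc = 4  [B.idx + 1]
30. n0.off = false  [B.live == false]
31. n0.lab = 13  [B.idx * 2 + 7]
32. n0.ok = false  [B.idx > 3]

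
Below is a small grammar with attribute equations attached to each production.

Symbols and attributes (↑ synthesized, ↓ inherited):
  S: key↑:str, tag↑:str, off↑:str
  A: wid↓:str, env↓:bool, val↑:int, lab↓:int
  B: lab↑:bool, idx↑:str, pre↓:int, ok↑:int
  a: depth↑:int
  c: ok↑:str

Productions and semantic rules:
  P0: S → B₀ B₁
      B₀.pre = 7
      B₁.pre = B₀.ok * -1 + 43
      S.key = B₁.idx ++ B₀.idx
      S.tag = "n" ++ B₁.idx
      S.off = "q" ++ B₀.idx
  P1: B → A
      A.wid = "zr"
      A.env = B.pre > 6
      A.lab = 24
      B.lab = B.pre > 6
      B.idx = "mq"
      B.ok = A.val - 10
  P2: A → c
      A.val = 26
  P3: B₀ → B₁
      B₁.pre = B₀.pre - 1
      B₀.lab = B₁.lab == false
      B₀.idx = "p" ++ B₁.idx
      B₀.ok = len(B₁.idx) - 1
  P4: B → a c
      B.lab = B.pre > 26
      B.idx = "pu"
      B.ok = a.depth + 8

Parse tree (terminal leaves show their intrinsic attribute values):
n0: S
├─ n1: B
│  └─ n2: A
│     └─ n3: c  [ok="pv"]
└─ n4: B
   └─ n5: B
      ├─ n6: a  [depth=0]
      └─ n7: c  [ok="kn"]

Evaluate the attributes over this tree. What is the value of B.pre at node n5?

1. n1.pre = 7  [7]
2. n2.wid = "zr"  ["zr"]
3. n2.env = true  [B.pre > 6]
4. n2.lab = 24  [24]
5. n3.ok = "pv"  [terminal]
6. n2.val = 26  [26]
7. n1.lab = true  [B.pre > 6]
8. n1.idx = "mq"  ["mq"]
9. n1.ok = 16  [A.val - 10]
10. n4.pre = 27  [B₀.ok * -1 + 43]
11. n5.pre = 26  [B₀.pre - 1]
12. n6.depth = 0  [terminal]
13. n7.ok = "kn"  [terminal]
14. n5.lab = false  [B.pre > 26]
15. n5.idx = "pu"  ["pu"]
16. n5.ok = 8  [a.depth + 8]
17. n4.lab = true  [B₁.lab == false]
18. n4.idx = "ppu"  ["p" ++ B₁.idx]
19. n4.ok = 1  [len(B₁.idx) - 1]
20. n0.key = "ppumq"  [B₁.idx ++ B₀.idx]
21. n0.tag = "nppu"  ["n" ++ B₁.idx]
22. n0.off = "qmq"  ["q" ++ B₀.idx]

26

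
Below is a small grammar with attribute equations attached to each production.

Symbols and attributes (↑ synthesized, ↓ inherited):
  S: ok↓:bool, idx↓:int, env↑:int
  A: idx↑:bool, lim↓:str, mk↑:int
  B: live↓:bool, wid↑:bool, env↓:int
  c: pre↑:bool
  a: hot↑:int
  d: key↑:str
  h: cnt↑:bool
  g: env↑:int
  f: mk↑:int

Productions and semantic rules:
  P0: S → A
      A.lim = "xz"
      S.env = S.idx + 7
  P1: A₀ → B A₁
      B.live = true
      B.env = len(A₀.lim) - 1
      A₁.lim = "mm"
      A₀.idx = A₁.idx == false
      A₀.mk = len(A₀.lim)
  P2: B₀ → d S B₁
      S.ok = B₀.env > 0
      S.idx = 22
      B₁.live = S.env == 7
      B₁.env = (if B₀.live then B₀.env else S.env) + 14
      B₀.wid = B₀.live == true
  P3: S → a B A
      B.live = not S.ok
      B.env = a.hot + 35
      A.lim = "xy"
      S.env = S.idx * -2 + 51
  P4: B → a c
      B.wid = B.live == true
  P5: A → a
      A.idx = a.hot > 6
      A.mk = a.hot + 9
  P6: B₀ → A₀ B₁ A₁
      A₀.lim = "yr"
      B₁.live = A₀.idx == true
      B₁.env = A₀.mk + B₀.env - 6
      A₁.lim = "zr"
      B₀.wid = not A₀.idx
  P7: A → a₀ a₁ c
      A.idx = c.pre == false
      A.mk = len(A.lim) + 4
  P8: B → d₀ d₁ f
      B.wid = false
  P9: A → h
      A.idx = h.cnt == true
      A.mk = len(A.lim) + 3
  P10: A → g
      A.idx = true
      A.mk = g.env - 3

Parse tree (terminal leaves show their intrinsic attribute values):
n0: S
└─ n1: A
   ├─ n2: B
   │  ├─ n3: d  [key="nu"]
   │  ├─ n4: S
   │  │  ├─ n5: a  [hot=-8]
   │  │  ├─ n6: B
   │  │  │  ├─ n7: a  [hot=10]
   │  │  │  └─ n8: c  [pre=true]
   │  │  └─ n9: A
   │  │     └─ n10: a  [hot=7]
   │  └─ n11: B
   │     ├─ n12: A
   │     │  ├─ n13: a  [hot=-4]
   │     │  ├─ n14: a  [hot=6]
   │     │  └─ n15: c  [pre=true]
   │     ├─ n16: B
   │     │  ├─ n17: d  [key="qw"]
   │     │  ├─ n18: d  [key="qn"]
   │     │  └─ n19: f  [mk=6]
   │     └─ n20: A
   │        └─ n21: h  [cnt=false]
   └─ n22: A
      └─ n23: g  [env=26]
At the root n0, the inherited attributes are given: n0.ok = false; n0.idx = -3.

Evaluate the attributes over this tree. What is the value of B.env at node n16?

1. n0.ok = false  [given at root]
2. n0.idx = -3  [given at root]
3. n1.lim = "xz"  ["xz"]
4. n2.live = true  [true]
5. n2.env = 1  [len(A₀.lim) - 1]
6. n3.key = "nu"  [terminal]
7. n4.ok = true  [B₀.env > 0]
8. n4.idx = 22  [22]
9. n5.hot = -8  [terminal]
10. n6.live = false  [not S.ok]
11. n6.env = 27  [a.hot + 35]
12. n7.hot = 10  [terminal]
13. n8.pre = true  [terminal]
14. n6.wid = false  [B.live == true]
15. n9.lim = "xy"  ["xy"]
16. n10.hot = 7  [terminal]
17. n9.idx = true  [a.hot > 6]
18. n9.mk = 16  [a.hot + 9]
19. n4.env = 7  [S.idx * -2 + 51]
20. n11.live = true  [S.env == 7]
21. n11.env = 15  [(if B₀.live then B₀.env else S.env) + 14]
22. n12.lim = "yr"  ["yr"]
23. n13.hot = -4  [terminal]
24. n14.hot = 6  [terminal]
25. n15.pre = true  [terminal]
26. n12.idx = false  [c.pre == false]
27. n12.mk = 6  [len(A.lim) + 4]
28. n16.live = false  [A₀.idx == true]
29. n16.env = 15  [A₀.mk + B₀.env - 6]
30. n17.key = "qw"  [terminal]
31. n18.key = "qn"  [terminal]
32. n19.mk = 6  [terminal]
33. n16.wid = false  [false]
34. n20.lim = "zr"  ["zr"]
35. n21.cnt = false  [terminal]
36. n20.idx = false  [h.cnt == true]
37. n20.mk = 5  [len(A.lim) + 3]
38. n11.wid = true  [not A₀.idx]
39. n2.wid = true  [B₀.live == true]
40. n22.lim = "mm"  ["mm"]
41. n23.env = 26  [terminal]
42. n22.idx = true  [true]
43. n22.mk = 23  [g.env - 3]
44. n1.idx = false  [A₁.idx == false]
45. n1.mk = 2  [len(A₀.lim)]
46. n0.env = 4  [S.idx + 7]

15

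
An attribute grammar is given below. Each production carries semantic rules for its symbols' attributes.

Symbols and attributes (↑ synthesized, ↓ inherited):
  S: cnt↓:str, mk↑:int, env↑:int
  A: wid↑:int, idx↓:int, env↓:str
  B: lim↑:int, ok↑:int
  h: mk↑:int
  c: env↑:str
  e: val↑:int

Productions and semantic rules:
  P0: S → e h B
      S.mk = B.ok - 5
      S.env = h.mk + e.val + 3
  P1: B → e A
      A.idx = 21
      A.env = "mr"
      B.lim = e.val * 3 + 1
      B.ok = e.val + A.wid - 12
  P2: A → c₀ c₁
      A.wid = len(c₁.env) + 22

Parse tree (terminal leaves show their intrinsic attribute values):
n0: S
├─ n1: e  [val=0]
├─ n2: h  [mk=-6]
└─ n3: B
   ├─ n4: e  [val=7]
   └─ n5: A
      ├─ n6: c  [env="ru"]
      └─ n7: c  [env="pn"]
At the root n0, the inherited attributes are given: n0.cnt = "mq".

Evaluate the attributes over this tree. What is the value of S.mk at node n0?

1. n0.cnt = "mq"  [given at root]
2. n1.val = 0  [terminal]
3. n2.mk = -6  [terminal]
4. n4.val = 7  [terminal]
5. n5.idx = 21  [21]
6. n5.env = "mr"  ["mr"]
7. n6.env = "ru"  [terminal]
8. n7.env = "pn"  [terminal]
9. n5.wid = 24  [len(c₁.env) + 22]
10. n3.lim = 22  [e.val * 3 + 1]
11. n3.ok = 19  [e.val + A.wid - 12]
12. n0.mk = 14  [B.ok - 5]
13. n0.env = -3  [h.mk + e.val + 3]

14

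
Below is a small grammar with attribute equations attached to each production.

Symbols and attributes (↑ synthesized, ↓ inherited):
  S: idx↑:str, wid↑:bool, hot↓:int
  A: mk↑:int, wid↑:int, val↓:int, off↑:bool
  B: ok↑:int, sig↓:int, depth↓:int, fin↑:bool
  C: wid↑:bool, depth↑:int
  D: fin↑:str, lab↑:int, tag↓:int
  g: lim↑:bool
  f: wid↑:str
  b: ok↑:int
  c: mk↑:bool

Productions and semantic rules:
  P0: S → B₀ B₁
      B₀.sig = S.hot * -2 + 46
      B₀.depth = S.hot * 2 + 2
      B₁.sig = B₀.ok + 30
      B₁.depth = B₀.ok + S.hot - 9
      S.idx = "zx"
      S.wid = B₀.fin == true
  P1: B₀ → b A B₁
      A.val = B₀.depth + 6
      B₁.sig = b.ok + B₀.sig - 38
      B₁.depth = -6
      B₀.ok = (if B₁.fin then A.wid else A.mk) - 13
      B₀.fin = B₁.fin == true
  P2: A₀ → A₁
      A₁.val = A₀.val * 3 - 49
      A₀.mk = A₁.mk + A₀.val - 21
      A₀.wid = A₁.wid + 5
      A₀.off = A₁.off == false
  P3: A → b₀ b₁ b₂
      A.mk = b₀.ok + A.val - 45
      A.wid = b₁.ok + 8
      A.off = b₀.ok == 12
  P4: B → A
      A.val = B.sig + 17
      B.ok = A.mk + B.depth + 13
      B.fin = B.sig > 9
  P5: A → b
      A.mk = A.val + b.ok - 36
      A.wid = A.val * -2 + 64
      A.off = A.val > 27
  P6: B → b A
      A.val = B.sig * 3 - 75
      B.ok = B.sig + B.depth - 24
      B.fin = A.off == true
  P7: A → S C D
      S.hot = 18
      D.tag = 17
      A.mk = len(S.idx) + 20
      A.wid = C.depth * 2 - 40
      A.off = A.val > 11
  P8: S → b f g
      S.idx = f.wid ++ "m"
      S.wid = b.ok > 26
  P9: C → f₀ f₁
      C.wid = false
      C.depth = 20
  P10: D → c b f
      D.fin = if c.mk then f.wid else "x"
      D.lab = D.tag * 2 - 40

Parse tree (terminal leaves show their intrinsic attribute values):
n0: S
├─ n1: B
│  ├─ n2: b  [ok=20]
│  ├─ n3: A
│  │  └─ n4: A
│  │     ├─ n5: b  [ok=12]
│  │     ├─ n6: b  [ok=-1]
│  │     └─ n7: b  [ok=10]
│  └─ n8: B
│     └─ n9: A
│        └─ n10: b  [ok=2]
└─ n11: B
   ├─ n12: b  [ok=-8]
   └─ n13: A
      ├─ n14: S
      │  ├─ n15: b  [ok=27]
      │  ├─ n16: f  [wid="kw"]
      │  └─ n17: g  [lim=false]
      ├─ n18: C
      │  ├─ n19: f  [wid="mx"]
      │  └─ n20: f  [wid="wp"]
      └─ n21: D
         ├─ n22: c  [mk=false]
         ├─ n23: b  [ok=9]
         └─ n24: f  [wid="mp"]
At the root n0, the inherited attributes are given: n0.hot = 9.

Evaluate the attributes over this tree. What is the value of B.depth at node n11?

-1

1. n0.hot = 9  [given at root]
2. n1.sig = 28  [S.hot * -2 + 46]
3. n1.depth = 20  [S.hot * 2 + 2]
4. n2.ok = 20  [terminal]
5. n3.val = 26  [B₀.depth + 6]
6. n4.val = 29  [A₀.val * 3 - 49]
7. n5.ok = 12  [terminal]
8. n6.ok = -1  [terminal]
9. n7.ok = 10  [terminal]
10. n4.mk = -4  [b₀.ok + A.val - 45]
11. n4.wid = 7  [b₁.ok + 8]
12. n4.off = true  [b₀.ok == 12]
13. n3.mk = 1  [A₁.mk + A₀.val - 21]
14. n3.wid = 12  [A₁.wid + 5]
15. n3.off = false  [A₁.off == false]
16. n8.sig = 10  [b.ok + B₀.sig - 38]
17. n8.depth = -6  [-6]
18. n9.val = 27  [B.sig + 17]
19. n10.ok = 2  [terminal]
20. n9.mk = -7  [A.val + b.ok - 36]
21. n9.wid = 10  [A.val * -2 + 64]
22. n9.off = false  [A.val > 27]
23. n8.ok = 0  [A.mk + B.depth + 13]
24. n8.fin = true  [B.sig > 9]
25. n1.ok = -1  [(if B₁.fin then A.wid else A.mk) - 13]
26. n1.fin = true  [B₁.fin == true]
27. n11.sig = 29  [B₀.ok + 30]
28. n11.depth = -1  [B₀.ok + S.hot - 9]
29. n12.ok = -8  [terminal]
30. n13.val = 12  [B.sig * 3 - 75]
31. n14.hot = 18  [18]
32. n15.ok = 27  [terminal]
33. n16.wid = "kw"  [terminal]
34. n17.lim = false  [terminal]
35. n14.idx = "kwm"  [f.wid ++ "m"]
36. n14.wid = true  [b.ok > 26]
37. n19.wid = "mx"  [terminal]
38. n20.wid = "wp"  [terminal]
39. n18.wid = false  [false]
40. n18.depth = 20  [20]
41. n21.tag = 17  [17]
42. n22.mk = false  [terminal]
43. n23.ok = 9  [terminal]
44. n24.wid = "mp"  [terminal]
45. n21.fin = "x"  [if c.mk then f.wid else "x"]
46. n21.lab = -6  [D.tag * 2 - 40]
47. n13.mk = 23  [len(S.idx) + 20]
48. n13.wid = 0  [C.depth * 2 - 40]
49. n13.off = true  [A.val > 11]
50. n11.ok = 4  [B.sig + B.depth - 24]
51. n11.fin = true  [A.off == true]
52. n0.idx = "zx"  ["zx"]
53. n0.wid = true  [B₀.fin == true]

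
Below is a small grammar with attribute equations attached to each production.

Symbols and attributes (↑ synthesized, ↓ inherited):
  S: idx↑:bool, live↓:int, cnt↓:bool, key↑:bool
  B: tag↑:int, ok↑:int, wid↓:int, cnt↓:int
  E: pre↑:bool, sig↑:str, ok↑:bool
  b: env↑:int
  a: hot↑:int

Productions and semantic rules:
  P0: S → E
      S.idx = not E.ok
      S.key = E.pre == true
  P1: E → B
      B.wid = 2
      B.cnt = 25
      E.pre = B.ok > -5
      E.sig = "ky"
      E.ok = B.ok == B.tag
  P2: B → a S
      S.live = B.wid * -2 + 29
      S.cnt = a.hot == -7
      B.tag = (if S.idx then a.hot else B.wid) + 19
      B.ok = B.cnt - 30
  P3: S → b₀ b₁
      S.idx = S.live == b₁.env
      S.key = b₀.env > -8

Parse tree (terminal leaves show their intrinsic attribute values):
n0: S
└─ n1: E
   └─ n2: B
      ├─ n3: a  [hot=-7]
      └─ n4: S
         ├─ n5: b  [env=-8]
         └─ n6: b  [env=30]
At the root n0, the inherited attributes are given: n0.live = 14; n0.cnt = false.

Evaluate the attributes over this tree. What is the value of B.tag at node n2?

21

1. n0.live = 14  [given at root]
2. n0.cnt = false  [given at root]
3. n2.wid = 2  [2]
4. n2.cnt = 25  [25]
5. n3.hot = -7  [terminal]
6. n4.live = 25  [B.wid * -2 + 29]
7. n4.cnt = true  [a.hot == -7]
8. n5.env = -8  [terminal]
9. n6.env = 30  [terminal]
10. n4.idx = false  [S.live == b₁.env]
11. n4.key = false  [b₀.env > -8]
12. n2.tag = 21  [(if S.idx then a.hot else B.wid) + 19]
13. n2.ok = -5  [B.cnt - 30]
14. n1.pre = false  [B.ok > -5]
15. n1.sig = "ky"  ["ky"]
16. n1.ok = false  [B.ok == B.tag]
17. n0.idx = true  [not E.ok]
18. n0.key = false  [E.pre == true]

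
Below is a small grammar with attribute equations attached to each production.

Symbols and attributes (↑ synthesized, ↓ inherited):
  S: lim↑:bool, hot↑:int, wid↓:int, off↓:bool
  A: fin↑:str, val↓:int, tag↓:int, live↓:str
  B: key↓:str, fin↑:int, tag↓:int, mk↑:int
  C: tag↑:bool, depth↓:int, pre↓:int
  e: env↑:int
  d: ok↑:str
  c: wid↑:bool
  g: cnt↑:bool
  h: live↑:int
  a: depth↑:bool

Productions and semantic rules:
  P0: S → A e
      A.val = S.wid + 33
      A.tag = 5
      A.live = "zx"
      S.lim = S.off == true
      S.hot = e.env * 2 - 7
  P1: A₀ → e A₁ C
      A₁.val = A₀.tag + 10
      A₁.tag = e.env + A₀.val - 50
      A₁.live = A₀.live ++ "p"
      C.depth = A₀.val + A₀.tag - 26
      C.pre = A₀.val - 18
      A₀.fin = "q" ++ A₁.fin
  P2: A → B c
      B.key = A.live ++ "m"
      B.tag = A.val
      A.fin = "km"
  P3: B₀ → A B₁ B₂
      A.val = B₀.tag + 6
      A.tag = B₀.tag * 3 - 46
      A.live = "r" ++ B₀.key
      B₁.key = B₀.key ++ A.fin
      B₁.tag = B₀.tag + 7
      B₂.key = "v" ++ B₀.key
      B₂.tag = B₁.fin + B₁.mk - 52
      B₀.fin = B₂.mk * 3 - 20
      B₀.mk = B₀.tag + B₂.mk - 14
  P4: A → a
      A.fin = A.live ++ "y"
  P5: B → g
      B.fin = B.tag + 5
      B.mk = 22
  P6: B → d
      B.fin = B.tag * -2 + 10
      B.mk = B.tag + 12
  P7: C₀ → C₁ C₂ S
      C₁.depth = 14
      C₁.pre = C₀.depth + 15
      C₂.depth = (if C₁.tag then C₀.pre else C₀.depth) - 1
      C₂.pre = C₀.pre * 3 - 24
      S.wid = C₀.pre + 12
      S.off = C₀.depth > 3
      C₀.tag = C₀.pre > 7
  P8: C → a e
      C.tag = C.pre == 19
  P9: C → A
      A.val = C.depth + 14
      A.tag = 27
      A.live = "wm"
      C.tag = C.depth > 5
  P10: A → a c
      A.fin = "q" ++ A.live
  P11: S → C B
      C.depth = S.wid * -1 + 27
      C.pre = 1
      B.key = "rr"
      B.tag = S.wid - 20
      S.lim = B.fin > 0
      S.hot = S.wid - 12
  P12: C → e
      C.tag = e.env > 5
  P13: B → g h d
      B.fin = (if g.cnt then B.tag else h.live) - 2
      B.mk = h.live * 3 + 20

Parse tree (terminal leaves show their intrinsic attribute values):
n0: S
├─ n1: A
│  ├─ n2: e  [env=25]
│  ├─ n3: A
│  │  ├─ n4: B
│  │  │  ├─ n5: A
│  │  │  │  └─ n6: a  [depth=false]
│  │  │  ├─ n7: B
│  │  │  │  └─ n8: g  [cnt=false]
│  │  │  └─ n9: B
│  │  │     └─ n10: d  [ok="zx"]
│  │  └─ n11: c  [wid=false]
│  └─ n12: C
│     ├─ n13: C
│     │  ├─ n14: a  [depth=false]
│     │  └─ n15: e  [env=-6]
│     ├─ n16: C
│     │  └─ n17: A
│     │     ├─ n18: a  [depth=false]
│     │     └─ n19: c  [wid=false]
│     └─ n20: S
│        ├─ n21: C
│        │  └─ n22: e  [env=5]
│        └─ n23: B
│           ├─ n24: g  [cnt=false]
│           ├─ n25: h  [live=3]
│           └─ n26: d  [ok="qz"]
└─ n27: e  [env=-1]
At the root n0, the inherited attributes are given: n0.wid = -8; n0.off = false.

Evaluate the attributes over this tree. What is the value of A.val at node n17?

1. n0.wid = -8  [given at root]
2. n0.off = false  [given at root]
3. n1.val = 25  [S.wid + 33]
4. n1.tag = 5  [5]
5. n1.live = "zx"  ["zx"]
6. n2.env = 25  [terminal]
7. n3.val = 15  [A₀.tag + 10]
8. n3.tag = 0  [e.env + A₀.val - 50]
9. n3.live = "zxp"  [A₀.live ++ "p"]
10. n4.key = "zxpm"  [A.live ++ "m"]
11. n4.tag = 15  [A.val]
12. n5.val = 21  [B₀.tag + 6]
13. n5.tag = -1  [B₀.tag * 3 - 46]
14. n5.live = "rzxpm"  ["r" ++ B₀.key]
15. n6.depth = false  [terminal]
16. n5.fin = "rzxpmy"  [A.live ++ "y"]
17. n7.key = "zxpmrzxpmy"  [B₀.key ++ A.fin]
18. n7.tag = 22  [B₀.tag + 7]
19. n8.cnt = false  [terminal]
20. n7.fin = 27  [B.tag + 5]
21. n7.mk = 22  [22]
22. n9.key = "vzxpm"  ["v" ++ B₀.key]
23. n9.tag = -3  [B₁.fin + B₁.mk - 52]
24. n10.ok = "zx"  [terminal]
25. n9.fin = 16  [B.tag * -2 + 10]
26. n9.mk = 9  [B.tag + 12]
27. n4.fin = 7  [B₂.mk * 3 - 20]
28. n4.mk = 10  [B₀.tag + B₂.mk - 14]
29. n11.wid = false  [terminal]
30. n3.fin = "km"  ["km"]
31. n12.depth = 4  [A₀.val + A₀.tag - 26]
32. n12.pre = 7  [A₀.val - 18]
33. n13.depth = 14  [14]
34. n13.pre = 19  [C₀.depth + 15]
35. n14.depth = false  [terminal]
36. n15.env = -6  [terminal]
37. n13.tag = true  [C.pre == 19]
38. n16.depth = 6  [(if C₁.tag then C₀.pre else C₀.depth) - 1]
39. n16.pre = -3  [C₀.pre * 3 - 24]
40. n17.val = 20  [C.depth + 14]
41. n17.tag = 27  [27]
42. n17.live = "wm"  ["wm"]
43. n18.depth = false  [terminal]
44. n19.wid = false  [terminal]
45. n17.fin = "qwm"  ["q" ++ A.live]
46. n16.tag = true  [C.depth > 5]
47. n20.wid = 19  [C₀.pre + 12]
48. n20.off = true  [C₀.depth > 3]
49. n21.depth = 8  [S.wid * -1 + 27]
50. n21.pre = 1  [1]
51. n22.env = 5  [terminal]
52. n21.tag = false  [e.env > 5]
53. n23.key = "rr"  ["rr"]
54. n23.tag = -1  [S.wid - 20]
55. n24.cnt = false  [terminal]
56. n25.live = 3  [terminal]
57. n26.ok = "qz"  [terminal]
58. n23.fin = 1  [(if g.cnt then B.tag else h.live) - 2]
59. n23.mk = 29  [h.live * 3 + 20]
60. n20.lim = true  [B.fin > 0]
61. n20.hot = 7  [S.wid - 12]
62. n12.tag = false  [C₀.pre > 7]
63. n1.fin = "qkm"  ["q" ++ A₁.fin]
64. n27.env = -1  [terminal]
65. n0.lim = false  [S.off == true]
66. n0.hot = -9  [e.env * 2 - 7]

20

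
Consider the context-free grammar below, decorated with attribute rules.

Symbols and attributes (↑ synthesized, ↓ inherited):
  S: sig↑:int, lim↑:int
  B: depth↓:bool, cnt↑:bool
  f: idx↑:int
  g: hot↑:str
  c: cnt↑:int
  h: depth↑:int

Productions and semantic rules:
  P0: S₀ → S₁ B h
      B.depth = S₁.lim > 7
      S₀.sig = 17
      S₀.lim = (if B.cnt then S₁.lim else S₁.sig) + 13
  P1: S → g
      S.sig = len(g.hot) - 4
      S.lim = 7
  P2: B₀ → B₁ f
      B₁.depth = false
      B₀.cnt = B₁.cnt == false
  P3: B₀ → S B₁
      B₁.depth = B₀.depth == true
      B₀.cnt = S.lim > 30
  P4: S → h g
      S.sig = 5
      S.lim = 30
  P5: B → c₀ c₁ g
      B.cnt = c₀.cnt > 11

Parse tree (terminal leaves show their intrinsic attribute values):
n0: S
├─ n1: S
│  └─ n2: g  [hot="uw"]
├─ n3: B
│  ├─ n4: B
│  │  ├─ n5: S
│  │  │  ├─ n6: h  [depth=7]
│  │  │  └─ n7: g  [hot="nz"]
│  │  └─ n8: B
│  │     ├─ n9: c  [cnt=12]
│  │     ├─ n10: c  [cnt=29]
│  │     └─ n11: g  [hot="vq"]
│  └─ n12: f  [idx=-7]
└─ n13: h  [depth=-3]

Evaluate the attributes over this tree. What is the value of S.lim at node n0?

1. n2.hot = "uw"  [terminal]
2. n1.sig = -2  [len(g.hot) - 4]
3. n1.lim = 7  [7]
4. n3.depth = false  [S₁.lim > 7]
5. n4.depth = false  [false]
6. n6.depth = 7  [terminal]
7. n7.hot = "nz"  [terminal]
8. n5.sig = 5  [5]
9. n5.lim = 30  [30]
10. n8.depth = false  [B₀.depth == true]
11. n9.cnt = 12  [terminal]
12. n10.cnt = 29  [terminal]
13. n11.hot = "vq"  [terminal]
14. n8.cnt = true  [c₀.cnt > 11]
15. n4.cnt = false  [S.lim > 30]
16. n12.idx = -7  [terminal]
17. n3.cnt = true  [B₁.cnt == false]
18. n13.depth = -3  [terminal]
19. n0.sig = 17  [17]
20. n0.lim = 20  [(if B.cnt then S₁.lim else S₁.sig) + 13]

20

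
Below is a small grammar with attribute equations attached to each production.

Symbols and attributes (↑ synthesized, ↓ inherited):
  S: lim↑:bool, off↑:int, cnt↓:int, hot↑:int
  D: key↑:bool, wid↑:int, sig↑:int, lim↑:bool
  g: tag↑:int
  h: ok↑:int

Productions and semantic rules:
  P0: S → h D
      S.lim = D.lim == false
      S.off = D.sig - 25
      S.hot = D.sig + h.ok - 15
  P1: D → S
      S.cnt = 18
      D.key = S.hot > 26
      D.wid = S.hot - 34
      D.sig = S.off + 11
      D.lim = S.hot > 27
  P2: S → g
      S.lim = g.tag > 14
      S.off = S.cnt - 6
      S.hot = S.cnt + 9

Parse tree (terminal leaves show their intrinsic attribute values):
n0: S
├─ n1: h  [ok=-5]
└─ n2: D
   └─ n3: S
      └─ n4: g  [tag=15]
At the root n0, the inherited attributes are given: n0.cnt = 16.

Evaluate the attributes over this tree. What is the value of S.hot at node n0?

1. n0.cnt = 16  [given at root]
2. n1.ok = -5  [terminal]
3. n3.cnt = 18  [18]
4. n4.tag = 15  [terminal]
5. n3.lim = true  [g.tag > 14]
6. n3.off = 12  [S.cnt - 6]
7. n3.hot = 27  [S.cnt + 9]
8. n2.key = true  [S.hot > 26]
9. n2.wid = -7  [S.hot - 34]
10. n2.sig = 23  [S.off + 11]
11. n2.lim = false  [S.hot > 27]
12. n0.lim = true  [D.lim == false]
13. n0.off = -2  [D.sig - 25]
14. n0.hot = 3  [D.sig + h.ok - 15]

3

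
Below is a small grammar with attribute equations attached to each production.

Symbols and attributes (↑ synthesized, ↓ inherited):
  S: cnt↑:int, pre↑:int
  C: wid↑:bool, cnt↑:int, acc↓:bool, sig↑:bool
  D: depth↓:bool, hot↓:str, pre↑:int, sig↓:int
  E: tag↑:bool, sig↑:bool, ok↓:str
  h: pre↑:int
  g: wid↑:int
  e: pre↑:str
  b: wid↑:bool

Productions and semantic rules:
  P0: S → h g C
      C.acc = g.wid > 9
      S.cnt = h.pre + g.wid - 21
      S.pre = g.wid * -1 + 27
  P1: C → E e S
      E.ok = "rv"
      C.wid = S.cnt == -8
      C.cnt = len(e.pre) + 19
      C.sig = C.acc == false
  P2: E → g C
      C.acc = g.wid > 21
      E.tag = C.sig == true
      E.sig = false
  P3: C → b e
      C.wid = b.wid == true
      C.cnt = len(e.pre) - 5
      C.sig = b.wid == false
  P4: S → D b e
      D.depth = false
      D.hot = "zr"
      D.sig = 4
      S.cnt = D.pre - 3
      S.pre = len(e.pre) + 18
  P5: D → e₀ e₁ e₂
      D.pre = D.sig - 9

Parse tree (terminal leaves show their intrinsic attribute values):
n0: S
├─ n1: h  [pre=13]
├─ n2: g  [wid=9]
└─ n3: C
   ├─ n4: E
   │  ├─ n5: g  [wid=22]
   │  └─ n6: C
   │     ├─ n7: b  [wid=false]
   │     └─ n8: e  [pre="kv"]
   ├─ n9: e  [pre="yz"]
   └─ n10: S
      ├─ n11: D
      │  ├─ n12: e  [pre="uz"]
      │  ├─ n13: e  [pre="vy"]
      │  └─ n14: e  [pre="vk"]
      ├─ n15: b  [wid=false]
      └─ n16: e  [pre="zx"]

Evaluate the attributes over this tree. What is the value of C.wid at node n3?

true

1. n1.pre = 13  [terminal]
2. n2.wid = 9  [terminal]
3. n3.acc = false  [g.wid > 9]
4. n4.ok = "rv"  ["rv"]
5. n5.wid = 22  [terminal]
6. n6.acc = true  [g.wid > 21]
7. n7.wid = false  [terminal]
8. n8.pre = "kv"  [terminal]
9. n6.wid = false  [b.wid == true]
10. n6.cnt = -3  [len(e.pre) - 5]
11. n6.sig = true  [b.wid == false]
12. n4.tag = true  [C.sig == true]
13. n4.sig = false  [false]
14. n9.pre = "yz"  [terminal]
15. n11.depth = false  [false]
16. n11.hot = "zr"  ["zr"]
17. n11.sig = 4  [4]
18. n12.pre = "uz"  [terminal]
19. n13.pre = "vy"  [terminal]
20. n14.pre = "vk"  [terminal]
21. n11.pre = -5  [D.sig - 9]
22. n15.wid = false  [terminal]
23. n16.pre = "zx"  [terminal]
24. n10.cnt = -8  [D.pre - 3]
25. n10.pre = 20  [len(e.pre) + 18]
26. n3.wid = true  [S.cnt == -8]
27. n3.cnt = 21  [len(e.pre) + 19]
28. n3.sig = true  [C.acc == false]
29. n0.cnt = 1  [h.pre + g.wid - 21]
30. n0.pre = 18  [g.wid * -1 + 27]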